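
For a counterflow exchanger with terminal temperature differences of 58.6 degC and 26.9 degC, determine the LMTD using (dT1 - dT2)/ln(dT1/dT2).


LMTD = (dT1 - dT2) / ln(dT1/dT2)
= (58.6 - 26.9) / ln(58.6 / 26.9) = 31.7 / 0.778608 = 40.71

40.71 degC


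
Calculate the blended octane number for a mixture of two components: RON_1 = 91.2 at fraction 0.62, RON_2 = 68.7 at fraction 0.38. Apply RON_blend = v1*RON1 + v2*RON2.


Linear blending: RON_blend = sum(vi * RONi)
Contribution 1: 0.62 * 91.2 = 56.544
Contribution 2: 0.38 * 68.7 = 26.106
RON_blend = 56.544 + 26.106 = 82.65

82.65


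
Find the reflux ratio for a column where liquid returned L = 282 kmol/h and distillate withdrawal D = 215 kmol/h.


Reflux ratio definition: R = L / D (liquid returned / distillate withdrawn)
L = 282 kmol/h, D = 215 kmol/h
R = 282 / 215 = 1.312

1.312


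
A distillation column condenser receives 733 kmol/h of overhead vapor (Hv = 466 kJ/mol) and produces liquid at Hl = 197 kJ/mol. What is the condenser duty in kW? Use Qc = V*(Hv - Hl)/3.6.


Qc = 733 * (466 - 197) / 3.6 = 733 * 269 / 3.6 = 54770

54770 kW


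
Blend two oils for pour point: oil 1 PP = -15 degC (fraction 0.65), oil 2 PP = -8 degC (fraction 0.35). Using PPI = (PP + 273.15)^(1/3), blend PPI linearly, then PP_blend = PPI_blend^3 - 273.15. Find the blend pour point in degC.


PPI_1 = (-15 + 273.15)^(1/3) = 6.36733
PPI_2 = (-8 + 273.15)^(1/3) = 6.42437
PPI_blend = 0.65 * 6.36733 + 0.35 * 6.42437 = 6.387294
PP_blend = 6.387294^3 - 273.15 = 260.5858 - 273.15 = -12.56

-12.56 degC


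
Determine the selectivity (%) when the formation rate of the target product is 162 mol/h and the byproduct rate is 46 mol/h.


Selectivity = desired / (desired + undesired) * 100
Total products = 162 + 46 = 208 mol/h
S = 162 / 208 * 100
= 0.7788 * 100
= 77.88 %

77.88 %


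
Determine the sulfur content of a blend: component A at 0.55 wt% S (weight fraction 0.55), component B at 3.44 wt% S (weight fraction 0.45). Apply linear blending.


Linear sulfur blending: S_blend = x1*S1 + x2*S2
Contribution 1: 0.55 * 0.55 = 0.3025 wt%
Contribution 2: 0.45 * 3.44 = 1.548 wt%
S_blend = 0.3025 + 1.548 = 1.8505

1.8505 wt%


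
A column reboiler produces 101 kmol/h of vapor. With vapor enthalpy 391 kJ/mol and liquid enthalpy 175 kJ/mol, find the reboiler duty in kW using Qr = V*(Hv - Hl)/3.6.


Qr = 101 * (391 - 175) / 3.6 = 101 * 216 / 3.6 = 6060

6060 kW


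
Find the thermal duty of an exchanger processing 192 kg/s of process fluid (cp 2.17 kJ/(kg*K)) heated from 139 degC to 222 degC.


Q = m_dot * cp * delta_T
delta_T = 222 - 139 = 83 K
Q = 192 * 2.17 * 83
= 416.64 * 83
= 34581.12 kW

34581.12 kW


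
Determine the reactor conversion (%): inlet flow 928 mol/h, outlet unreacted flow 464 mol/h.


X = (F_in - F_out) / F_in * 100
Moles reacted = 928 - 464 = 464
X = 464 / 928 * 100
= 0.5000 * 100
= 50.00 %

50.00 %


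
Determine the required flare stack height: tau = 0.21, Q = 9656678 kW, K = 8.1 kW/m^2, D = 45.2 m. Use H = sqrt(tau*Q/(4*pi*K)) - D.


tau*Q/(4*pi*K) = 0.21 * 9656678 / (4 * pi * 8.1) = 19922.9
sqrt(19922.9) = 141.149
H = 141.149 - 45.2 = 95.95

95.95 m


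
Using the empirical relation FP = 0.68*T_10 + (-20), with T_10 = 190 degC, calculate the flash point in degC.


FP = 0.68 * 190 + (-20) = 109.2

109.2 degC


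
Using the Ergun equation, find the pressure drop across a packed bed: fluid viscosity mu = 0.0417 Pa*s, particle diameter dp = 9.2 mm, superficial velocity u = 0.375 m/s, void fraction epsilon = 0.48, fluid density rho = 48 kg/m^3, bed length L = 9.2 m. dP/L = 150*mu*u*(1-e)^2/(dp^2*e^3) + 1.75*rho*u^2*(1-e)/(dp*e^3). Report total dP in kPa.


dp = 9.2 mm = 0.0092 m
Viscous term = 150*0.0417*0.375*(1-0.48)^2 / (0.0092^2*0.48^3) = 67758.8
Inertial term = 1.75*48*0.375^2*(1-0.48) / (0.0092*0.48^3) = 6037.17
dP/L = 67758.8 + 6037.17 = 73796 Pa/m
dP = 73796 * 9.2 / 1000 = 678.9 kPa

678.9 kPa


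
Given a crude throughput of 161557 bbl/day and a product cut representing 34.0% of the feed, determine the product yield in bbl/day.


Crude throughput = 161557 bbl/day
Fraction yield = 34.0%
yield = throughput * fraction / 100
yield = 161557 * 34.0 / 100 = 54929.38

54929.38 bbl/day


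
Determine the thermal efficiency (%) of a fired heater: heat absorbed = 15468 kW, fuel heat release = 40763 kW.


Furnace efficiency = Q_absorbed / Q_fuel * 100
= 15468 / 40763 * 100 = 37.95

37.95 %


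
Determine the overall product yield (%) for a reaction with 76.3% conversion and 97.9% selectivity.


Overall yield = conversion (%) * selectivity (%) / 100
Conversion = 76.3%, Selectivity = 97.9%
Y = 76.3 * 97.9 / 100
= 74.6977 %

74.6977 %


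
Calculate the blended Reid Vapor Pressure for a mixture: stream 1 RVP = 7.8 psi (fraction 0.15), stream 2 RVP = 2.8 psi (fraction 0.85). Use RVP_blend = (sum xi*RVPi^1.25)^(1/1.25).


Chevron index: RVP_blend = (sum xi*RVPi^1.25)^(1/1.25)
RVP^1.25 terms: 0.15 * 7.8^1.25 + 0.85 * 2.8^1.25 = 5.03398
RVP_blend = 5.03398^(1/1.25) = 3.644

3.644 psi


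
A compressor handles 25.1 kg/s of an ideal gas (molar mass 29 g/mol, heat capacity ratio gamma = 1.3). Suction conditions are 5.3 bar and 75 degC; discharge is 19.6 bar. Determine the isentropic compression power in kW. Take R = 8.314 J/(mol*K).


Isentropic work: W = m*(gamma/(gamma-1))*(R*T1/MW)*((P2/P1)^((gamma-1)/gamma) - 1)
T1 = 75 + 273.15 = 348.15 K
Pressure ratio = 19.6 / 5.3 = 3.69811
Exponent = (1.3 - 1)/1.3 = 0.230769
(P2/P1)^exp - 1 = 3.69811^0.230769 - 1 = 0.352297
W = 25.1 * 1.3 / 0.3 * 8.314 * 348.15 / 29 * 0.352297 = 3825

3825 kW


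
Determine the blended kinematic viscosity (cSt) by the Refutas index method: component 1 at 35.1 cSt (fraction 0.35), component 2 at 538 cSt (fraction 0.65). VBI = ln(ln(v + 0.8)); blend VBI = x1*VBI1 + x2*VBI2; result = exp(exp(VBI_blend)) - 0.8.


Refutas method: VBN_i = 14.534*ln(ln(visc_i + 0.8)) + 10.975, blended linearly by mass fraction; since VBN is linear in VBI_i = ln(ln(visc_i + 0.8)) and the fractions sum to 1, blend VBI directly: visc = exp(exp(VBI_blend)) - 0.8
VBI_1 = ln(ln(35.1 + 0.8)) = 1.27557
VBI_2 = ln(ln(538 + 0.8)) = 1.83886
VBI_blend = 0.35 * 1.27557 + 0.65 * 1.83886 = 1.64171
visc_blend = exp(exp(1.64171)) - 0.8 = 174.1

174.1 cSt


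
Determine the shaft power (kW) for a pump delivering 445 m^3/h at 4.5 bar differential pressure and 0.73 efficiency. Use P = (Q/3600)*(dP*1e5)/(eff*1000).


Q = 445 / 3600 = 0.123611 m^3/s
P = 0.123611 * (4.5 * 1e5) / 0.73 / 1000 = 76.20

76.20 kW


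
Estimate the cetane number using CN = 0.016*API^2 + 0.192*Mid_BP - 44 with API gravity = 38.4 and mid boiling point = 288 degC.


CN = 0.016 * 38.4^2 + 0.192 * 288 - 44
CN = 23.59296 + 55.296 - 44 = 34.88896

34.88896


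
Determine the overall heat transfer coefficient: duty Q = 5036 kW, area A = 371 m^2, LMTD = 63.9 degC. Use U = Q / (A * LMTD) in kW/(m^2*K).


From Q = U*A*LMTD, U = Q / (A * LMTD)
U = 5036 / (371 * 63.9) = 5036 / 23706.9 = 0.2124

0.2124 kW/(m^2*K)


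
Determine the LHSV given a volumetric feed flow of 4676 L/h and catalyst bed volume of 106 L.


LHSV = volumetric feed rate / catalyst volume
= 4676 L/h / 106 L
= 44.11 h^-1

44.11 h^-1


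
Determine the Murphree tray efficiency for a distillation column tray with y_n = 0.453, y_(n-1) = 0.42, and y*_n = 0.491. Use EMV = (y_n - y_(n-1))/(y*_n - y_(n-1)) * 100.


Murphree vapor efficiency: EMV = (y_n - y_(n-1)) / (y*_n - y_(n-1)) * 100
EMV = (0.453 - 0.42) / (0.491 - 0.42) * 100 = 0.033 / 0.071 * 100 = 46.48

46.48 %


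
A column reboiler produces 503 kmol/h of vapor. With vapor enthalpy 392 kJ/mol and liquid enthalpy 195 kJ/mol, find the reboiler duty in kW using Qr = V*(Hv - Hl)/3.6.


Qr = 503 * (392 - 195) / 3.6 = 503 * 197 / 3.6 = 27530

27530 kW


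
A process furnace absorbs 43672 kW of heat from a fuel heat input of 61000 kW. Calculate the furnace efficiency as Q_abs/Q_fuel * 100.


Furnace efficiency = Q_absorbed / Q_fuel * 100
= 43672 / 61000 * 100 = 71.59

71.59 %


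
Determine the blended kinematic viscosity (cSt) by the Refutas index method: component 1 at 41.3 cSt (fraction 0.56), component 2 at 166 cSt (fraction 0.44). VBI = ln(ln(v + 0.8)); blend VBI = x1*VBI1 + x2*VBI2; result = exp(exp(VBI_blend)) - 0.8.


Refutas method: VBN_i = 14.534*ln(ln(visc_i + 0.8)) + 10.975, blended linearly by mass fraction; since VBN is linear in VBI_i = ln(ln(visc_i + 0.8)) and the fractions sum to 1, blend VBI directly: visc = exp(exp(VBI_blend)) - 0.8
VBI_1 = ln(ln(41.3 + 0.8)) = 1.3191
VBI_2 = ln(ln(166 + 0.8)) = 1.63253
VBI_blend = 0.56 * 1.3191 + 0.44 * 1.63253 = 1.45701
visc_blend = exp(exp(1.45701)) - 0.8 = 72.39

72.39 cSt


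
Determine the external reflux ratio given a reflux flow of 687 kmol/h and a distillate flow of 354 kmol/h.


Reflux ratio definition: R = L / D (liquid returned / distillate withdrawn)
L = 687 kmol/h, D = 354 kmol/h
R = 687 / 354 = 1.941

1.941


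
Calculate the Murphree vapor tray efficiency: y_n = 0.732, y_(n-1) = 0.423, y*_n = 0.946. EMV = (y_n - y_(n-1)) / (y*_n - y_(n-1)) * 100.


Murphree vapor efficiency: EMV = (y_n - y_(n-1)) / (y*_n - y_(n-1)) * 100
EMV = (0.732 - 0.423) / (0.946 - 0.423) * 100 = 0.309 / 0.523 * 100 = 59.08

59.08 %


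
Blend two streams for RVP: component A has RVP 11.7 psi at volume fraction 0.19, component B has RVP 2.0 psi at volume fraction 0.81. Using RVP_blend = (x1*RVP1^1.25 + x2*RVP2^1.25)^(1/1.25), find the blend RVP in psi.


Chevron index: RVP_blend = (sum xi*RVPi^1.25)^(1/1.25)
RVP^1.25 terms: 0.19 * 11.7^1.25 + 0.81 * 2.0^1.25 = 6.03788
RVP_blend = 6.03788^(1/1.25) = 4.214

4.214 psi


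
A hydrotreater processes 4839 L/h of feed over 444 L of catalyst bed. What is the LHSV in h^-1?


LHSV = volumetric feed rate / catalyst volume
= 4839 L/h / 444 L
= 10.90 h^-1

10.90 h^-1


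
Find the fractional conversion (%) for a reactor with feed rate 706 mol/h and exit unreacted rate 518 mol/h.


X = (F_in - F_out) / F_in * 100
Moles reacted = 706 - 518 = 188
X = 188 / 706 * 100
= 0.2663 * 100
= 26.63 %

26.63 %


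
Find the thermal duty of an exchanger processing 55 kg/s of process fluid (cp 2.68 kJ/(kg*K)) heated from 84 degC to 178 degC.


Q = m_dot * cp * delta_T
delta_T = 178 - 84 = 94 K
Q = 55 * 2.68 * 94
= 147.4 * 94
= 13855.6 kW

13855.6 kW


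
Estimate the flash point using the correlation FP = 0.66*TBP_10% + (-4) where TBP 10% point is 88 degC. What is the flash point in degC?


FP = 0.66 * 88 + (-4) = 54.08

54.08 degC


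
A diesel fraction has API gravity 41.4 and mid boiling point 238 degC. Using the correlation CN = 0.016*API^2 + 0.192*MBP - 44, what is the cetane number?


CN = 0.016 * 41.4^2 + 0.192 * 238 - 44
CN = 27.42336 + 45.696 - 44 = 29.11936

29.11936


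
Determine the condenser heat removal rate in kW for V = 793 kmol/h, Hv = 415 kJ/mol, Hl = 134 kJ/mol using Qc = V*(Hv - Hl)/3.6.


Qc = 793 * (415 - 134) / 3.6 = 793 * 281 / 3.6 = 61900

61900 kW


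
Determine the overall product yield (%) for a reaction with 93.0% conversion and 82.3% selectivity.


Overall yield = conversion (%) * selectivity (%) / 100
Conversion = 93.0%, Selectivity = 82.3%
Y = 93.0 * 82.3 / 100
= 76.539 %

76.539 %


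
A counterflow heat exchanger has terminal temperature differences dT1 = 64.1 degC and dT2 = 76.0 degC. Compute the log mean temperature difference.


LMTD = (dT1 - dT2) / ln(dT1/dT2)
= (64.1 - 76.0) / ln(64.1 / 76.0) = -11.9 / -0.170289 = 69.88

69.88 degC


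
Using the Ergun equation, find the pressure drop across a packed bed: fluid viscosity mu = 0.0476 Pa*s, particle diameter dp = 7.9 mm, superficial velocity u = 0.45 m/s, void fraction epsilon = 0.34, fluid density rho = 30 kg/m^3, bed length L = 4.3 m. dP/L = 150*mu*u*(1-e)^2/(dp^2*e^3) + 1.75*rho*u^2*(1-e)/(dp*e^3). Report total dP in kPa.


dp = 7.9 mm = 0.0079 m
Viscous term = 150*0.0476*0.45*(1-0.34)^2 / (0.0079^2*0.34^3) = 570568
Inertial term = 1.75*30*0.45^2*(1-0.34) / (0.0079*0.34^3) = 22597.7
dP/L = 570568 + 22597.7 = 593166 Pa/m
dP = 593166 * 4.3 / 1000 = 2551 kPa

2551 kPa


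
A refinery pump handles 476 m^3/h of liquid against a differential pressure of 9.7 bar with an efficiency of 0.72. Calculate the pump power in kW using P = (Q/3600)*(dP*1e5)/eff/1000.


Q = 476 / 3600 = 0.132222 m^3/s
P = 0.132222 * (9.7 * 1e5) / 0.72 / 1000 = 178.1

178.1 kW


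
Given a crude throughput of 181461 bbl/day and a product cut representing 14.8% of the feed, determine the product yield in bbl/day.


Crude throughput = 181461 bbl/day
Fraction yield = 14.8%
yield = throughput * fraction / 100
yield = 181461 * 14.8 / 100 = 26856.228

26856.228 bbl/day


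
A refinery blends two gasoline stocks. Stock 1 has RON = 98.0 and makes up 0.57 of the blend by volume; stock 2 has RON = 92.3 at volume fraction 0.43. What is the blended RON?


Linear blending: RON_blend = sum(vi * RONi)
Contribution 1: 0.57 * 98.0 = 55.86
Contribution 2: 0.43 * 92.3 = 39.689
RON_blend = 55.86 + 39.689 = 95.549

95.549


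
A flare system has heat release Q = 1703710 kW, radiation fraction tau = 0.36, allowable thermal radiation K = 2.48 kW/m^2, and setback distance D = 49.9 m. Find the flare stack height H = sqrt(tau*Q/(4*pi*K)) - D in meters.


tau*Q/(4*pi*K) = 0.36 * 1703710 / (4 * pi * 2.48) = 19680.5
sqrt(19680.5) = 140.287
H = 140.287 - 49.9 = 90.39

90.39 m


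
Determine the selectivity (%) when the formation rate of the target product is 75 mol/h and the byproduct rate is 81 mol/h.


Selectivity = desired / (desired + undesired) * 100
Total products = 75 + 81 = 156 mol/h
S = 75 / 156 * 100
= 0.4808 * 100
= 48.08 %

48.08 %


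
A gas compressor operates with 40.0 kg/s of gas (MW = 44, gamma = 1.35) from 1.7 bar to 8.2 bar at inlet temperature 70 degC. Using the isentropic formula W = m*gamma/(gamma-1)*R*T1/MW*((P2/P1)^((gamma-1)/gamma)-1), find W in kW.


Isentropic work: W = m*(gamma/(gamma-1))*(R*T1/MW)*((P2/P1)^((gamma-1)/gamma) - 1)
T1 = 70 + 273.15 = 343.15 K
Pressure ratio = 8.2 / 1.7 = 4.82353
Exponent = (1.35 - 1)/1.35 = 0.259259
(P2/P1)^exp - 1 = 4.82353^0.259259 - 1 = 0.503725
W = 40.0 * 1.35 / 0.35 * 8.314 * 343.15 / 44 * 0.503725 = 5039

5039 kW


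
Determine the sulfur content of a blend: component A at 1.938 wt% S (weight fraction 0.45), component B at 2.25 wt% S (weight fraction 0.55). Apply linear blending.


Linear sulfur blending: S_blend = x1*S1 + x2*S2
Contribution 1: 0.45 * 1.938 = 0.8721 wt%
Contribution 2: 0.55 * 2.25 = 1.2375 wt%
S_blend = 0.8721 + 1.2375 = 2.1096

2.1096 wt%


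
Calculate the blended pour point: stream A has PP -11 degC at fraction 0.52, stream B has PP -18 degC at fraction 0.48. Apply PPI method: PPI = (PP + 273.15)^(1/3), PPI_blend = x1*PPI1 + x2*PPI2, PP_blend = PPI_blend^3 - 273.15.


PPI_1 = (-11 + 273.15)^(1/3) = 6.400049
PPI_2 = (-18 + 273.15)^(1/3) = 6.342569
PPI_blend = 0.52 * 6.400049 + 0.48 * 6.342569 = 6.372459
PP_blend = 6.372459^3 - 273.15 = 258.7743 - 273.15 = -14.38

-14.38 degC


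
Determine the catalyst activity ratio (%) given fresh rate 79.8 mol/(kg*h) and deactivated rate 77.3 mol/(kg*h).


Activity (%) = (rate_used / rate_fresh) * 100
rate_used = 77.3, rate_fresh = 79.8
= (77.3 / 79.8) * 100
= 0.9687 * 100 = 96.87

96.87 %


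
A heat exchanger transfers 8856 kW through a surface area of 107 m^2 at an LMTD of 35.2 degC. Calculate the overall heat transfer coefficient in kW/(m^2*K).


From Q = U*A*LMTD, U = Q / (A * LMTD)
U = 8856 / (107 * 35.2) = 8856 / 3766.4 = 2.351

2.351 kW/(m^2*K)


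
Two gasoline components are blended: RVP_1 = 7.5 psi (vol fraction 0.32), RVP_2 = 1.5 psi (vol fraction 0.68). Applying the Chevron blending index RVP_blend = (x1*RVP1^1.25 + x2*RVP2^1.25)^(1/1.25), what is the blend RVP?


Chevron index: RVP_blend = (sum xi*RVPi^1.25)^(1/1.25)
RVP^1.25 terms: 0.32 * 7.5^1.25 + 0.68 * 1.5^1.25 = 5.10052
RVP_blend = 5.10052^(1/1.25) = 3.682

3.682 psi


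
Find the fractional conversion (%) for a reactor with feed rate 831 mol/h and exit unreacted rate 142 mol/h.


X = (F_in - F_out) / F_in * 100
Moles reacted = 831 - 142 = 689
X = 689 / 831 * 100
= 0.8291 * 100
= 82.91 %

82.91 %


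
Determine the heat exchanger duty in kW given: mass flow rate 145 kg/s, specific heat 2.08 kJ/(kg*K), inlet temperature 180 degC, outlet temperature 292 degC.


Q = m_dot * cp * delta_T
delta_T = 292 - 180 = 112 K
Q = 145 * 2.08 * 112
= 301.6 * 112
= 33779.2 kW

33779.2 kW


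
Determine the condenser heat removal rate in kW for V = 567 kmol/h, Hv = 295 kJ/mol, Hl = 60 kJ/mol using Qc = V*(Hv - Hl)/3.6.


Qc = 567 * (295 - 60) / 3.6 = 567 * 235 / 3.6 = 37010

37010 kW


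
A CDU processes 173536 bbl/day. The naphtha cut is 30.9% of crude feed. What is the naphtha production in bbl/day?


Crude throughput = 173536 bbl/day
Fraction yield = 30.9%
yield = throughput * fraction / 100
yield = 173536 * 30.9 / 100 = 53622.624

53622.624 bbl/day


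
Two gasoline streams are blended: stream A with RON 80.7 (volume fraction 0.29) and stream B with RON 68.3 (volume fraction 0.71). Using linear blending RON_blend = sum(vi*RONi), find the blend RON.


Linear blending: RON_blend = sum(vi * RONi)
Contribution 1: 0.29 * 80.7 = 23.403
Contribution 2: 0.71 * 68.3 = 48.493
RON_blend = 23.403 + 48.493 = 71.896

71.896


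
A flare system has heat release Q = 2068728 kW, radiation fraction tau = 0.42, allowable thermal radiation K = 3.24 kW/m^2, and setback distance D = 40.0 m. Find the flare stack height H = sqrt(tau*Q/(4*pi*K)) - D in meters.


tau*Q/(4*pi*K) = 0.42 * 2068728 / (4 * pi * 3.24) = 21340.2
sqrt(21340.2) = 146.083
H = 146.083 - 40.0 = 106.1

106.1 m


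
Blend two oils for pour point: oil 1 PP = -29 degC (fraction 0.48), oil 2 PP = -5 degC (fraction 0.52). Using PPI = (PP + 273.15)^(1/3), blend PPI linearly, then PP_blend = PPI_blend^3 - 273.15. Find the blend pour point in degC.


PPI_1 = (-29 + 273.15)^(1/3) = 6.25008
PPI_2 = (-5 + 273.15)^(1/3) = 6.448508
PPI_blend = 0.48 * 6.25008 + 0.52 * 6.448508 = 6.353263
PP_blend = 6.353263^3 - 273.15 = 256.4428 - 273.15 = -16.71

-16.71 degC


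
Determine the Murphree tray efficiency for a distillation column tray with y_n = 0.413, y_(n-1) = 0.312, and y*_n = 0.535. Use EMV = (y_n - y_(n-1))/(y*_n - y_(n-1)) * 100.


Murphree vapor efficiency: EMV = (y_n - y_(n-1)) / (y*_n - y_(n-1)) * 100
EMV = (0.413 - 0.312) / (0.535 - 0.312) * 100 = 0.101 / 0.223 * 100 = 45.29

45.29 %


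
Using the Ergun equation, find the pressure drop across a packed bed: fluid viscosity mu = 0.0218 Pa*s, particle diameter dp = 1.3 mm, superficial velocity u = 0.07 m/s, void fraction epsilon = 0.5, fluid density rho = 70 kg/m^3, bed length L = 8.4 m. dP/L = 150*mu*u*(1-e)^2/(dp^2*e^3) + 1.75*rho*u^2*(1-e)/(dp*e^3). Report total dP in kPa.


dp = 1.3 mm = 0.0013 m
Viscous term = 150*0.0218*0.07*(1-0.5)^2 / (0.0013^2*0.5^3) = 270888
Inertial term = 1.75*70*0.07^2*(1-0.5) / (0.0013*0.5^3) = 1846.92
dP/L = 270888 + 1846.92 = 272735 Pa/m
dP = 272735 * 8.4 / 1000 = 2291 kPa

2291 kPa


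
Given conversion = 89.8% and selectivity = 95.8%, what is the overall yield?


Overall yield = conversion (%) * selectivity (%) / 100
Conversion = 89.8%, Selectivity = 95.8%
Y = 89.8 * 95.8 / 100
= 86.0284 %

86.0284 %


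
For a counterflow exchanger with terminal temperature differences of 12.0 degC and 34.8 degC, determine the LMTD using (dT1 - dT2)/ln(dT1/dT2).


LMTD = (dT1 - dT2) / ln(dT1/dT2)
= (12.0 - 34.8) / ln(12.0 / 34.8) = -22.8 / -1.06471 = 21.41

21.41 degC


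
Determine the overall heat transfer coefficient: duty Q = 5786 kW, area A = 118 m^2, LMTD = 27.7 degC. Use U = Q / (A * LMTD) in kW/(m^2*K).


From Q = U*A*LMTD, U = Q / (A * LMTD)
U = 5786 / (118 * 27.7) = 5786 / 3268.6 = 1.770

1.770 kW/(m^2*K)


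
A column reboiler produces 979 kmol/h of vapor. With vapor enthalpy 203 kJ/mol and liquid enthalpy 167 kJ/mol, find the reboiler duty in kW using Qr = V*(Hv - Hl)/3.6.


Qr = 979 * (203 - 167) / 3.6 = 979 * 36 / 3.6 = 9790

9790 kW


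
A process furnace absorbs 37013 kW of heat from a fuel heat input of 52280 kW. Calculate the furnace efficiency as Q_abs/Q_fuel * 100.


Furnace efficiency = Q_absorbed / Q_fuel * 100
= 37013 / 52280 * 100 = 70.80

70.80 %


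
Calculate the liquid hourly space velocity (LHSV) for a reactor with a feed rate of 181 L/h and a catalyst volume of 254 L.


LHSV = volumetric feed rate / catalyst volume
= 181 L/h / 254 L
= 0.7126 h^-1

0.7126 h^-1


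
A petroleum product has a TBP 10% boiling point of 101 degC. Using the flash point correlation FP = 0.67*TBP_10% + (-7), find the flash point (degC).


FP = 0.67 * 101 + (-7) = 60.67

60.67 degC


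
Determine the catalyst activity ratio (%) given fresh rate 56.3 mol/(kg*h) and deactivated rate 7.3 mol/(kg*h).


Activity (%) = (rate_used / rate_fresh) * 100
rate_used = 7.3, rate_fresh = 56.3
= (7.3 / 56.3) * 100
= 0.1297 * 100 = 12.97

12.97 %


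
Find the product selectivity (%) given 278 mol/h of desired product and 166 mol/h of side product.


Selectivity = desired / (desired + undesired) * 100
Total products = 278 + 166 = 444 mol/h
S = 278 / 444 * 100
= 0.6261 * 100
= 62.61 %

62.61 %


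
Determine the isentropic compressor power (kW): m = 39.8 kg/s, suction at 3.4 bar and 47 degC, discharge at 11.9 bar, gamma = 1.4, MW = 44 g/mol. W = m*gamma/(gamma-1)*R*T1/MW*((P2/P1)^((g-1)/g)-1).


Isentropic work: W = m*(gamma/(gamma-1))*(R*T1/MW)*((P2/P1)^((gamma-1)/gamma) - 1)
T1 = 47 + 273.15 = 320.15 K
Pressure ratio = 11.9 / 3.4 = 3.5
Exponent = (1.4 - 1)/1.4 = 0.285714
(P2/P1)^exp - 1 = 3.5^0.285714 - 1 = 0.430368
W = 39.8 * 1.4 / 0.4 * 8.314 * 320.15 / 44 * 0.430368 = 3627

3627 kW


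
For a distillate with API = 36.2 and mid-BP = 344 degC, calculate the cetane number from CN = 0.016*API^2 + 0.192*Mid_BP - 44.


CN = 0.016 * 36.2^2 + 0.192 * 344 - 44
CN = 20.96704 + 66.048 - 44 = 43.01504

43.01504


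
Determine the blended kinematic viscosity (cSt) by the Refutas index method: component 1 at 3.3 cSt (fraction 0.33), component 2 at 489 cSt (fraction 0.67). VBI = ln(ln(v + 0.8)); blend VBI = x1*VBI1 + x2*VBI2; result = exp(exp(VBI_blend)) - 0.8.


Refutas method: VBN_i = 14.534*ln(ln(visc_i + 0.8)) + 10.975, blended linearly by mass fraction; since VBN is linear in VBI_i = ln(ln(visc_i + 0.8)) and the fractions sum to 1, blend VBI directly: visc = exp(exp(VBI_blend)) - 0.8
VBI_1 = ln(ln(3.3 + 0.8)) = 0.344289
VBI_2 = ln(ln(489 + 0.8)) = 1.82358
VBI_blend = 0.33 * 0.344289 + 0.67 * 1.82358 = 1.33541
visc_blend = exp(exp(1.33541)) - 0.8 = 43.97

43.97 cSt


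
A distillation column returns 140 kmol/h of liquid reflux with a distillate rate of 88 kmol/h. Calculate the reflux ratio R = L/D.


Reflux ratio definition: R = L / D (liquid returned / distillate withdrawn)
L = 140 kmol/h, D = 88 kmol/h
R = 140 / 88 = 1.591

1.591


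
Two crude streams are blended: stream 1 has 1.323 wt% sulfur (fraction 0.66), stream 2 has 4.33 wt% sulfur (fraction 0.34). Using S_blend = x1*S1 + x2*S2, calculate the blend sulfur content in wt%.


Linear sulfur blending: S_blend = x1*S1 + x2*S2
Contribution 1: 0.66 * 1.323 = 0.87318 wt%
Contribution 2: 0.34 * 4.33 = 1.4722 wt%
S_blend = 0.87318 + 1.4722 = 2.34538

2.34538 wt%


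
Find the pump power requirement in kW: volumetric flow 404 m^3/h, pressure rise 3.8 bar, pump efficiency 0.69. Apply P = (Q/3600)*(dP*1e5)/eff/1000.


Q = 404 / 3600 = 0.112222 m^3/s
P = 0.112222 * (3.8 * 1e5) / 0.69 / 1000 = 61.80

61.80 kW


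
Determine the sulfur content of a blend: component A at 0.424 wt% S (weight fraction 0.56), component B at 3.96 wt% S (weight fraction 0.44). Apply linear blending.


Linear sulfur blending: S_blend = x1*S1 + x2*S2
Contribution 1: 0.56 * 0.424 = 0.23744 wt%
Contribution 2: 0.44 * 3.96 = 1.7424 wt%
S_blend = 0.23744 + 1.7424 = 1.97984

1.97984 wt%


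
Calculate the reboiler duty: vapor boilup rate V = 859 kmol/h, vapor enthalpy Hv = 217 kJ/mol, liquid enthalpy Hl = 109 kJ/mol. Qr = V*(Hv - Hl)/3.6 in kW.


Qr = 859 * (217 - 109) / 3.6 = 859 * 108 / 3.6 = 25770

25770 kW


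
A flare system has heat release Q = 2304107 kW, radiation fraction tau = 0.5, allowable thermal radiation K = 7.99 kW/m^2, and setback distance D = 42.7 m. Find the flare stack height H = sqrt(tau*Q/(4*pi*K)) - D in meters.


tau*Q/(4*pi*K) = 0.5 * 2304107 / (4 * pi * 7.99) = 11474
sqrt(11474) = 107.117
H = 107.117 - 42.7 = 64.42

64.42 m


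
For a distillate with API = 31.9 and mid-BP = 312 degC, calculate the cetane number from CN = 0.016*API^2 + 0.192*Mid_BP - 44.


CN = 0.016 * 31.9^2 + 0.192 * 312 - 44
CN = 16.28176 + 59.904 - 44 = 32.18576

32.18576


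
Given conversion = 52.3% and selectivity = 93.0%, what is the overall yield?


Overall yield = conversion (%) * selectivity (%) / 100
Conversion = 52.3%, Selectivity = 93.0%
Y = 52.3 * 93.0 / 100
= 48.639 %

48.639 %


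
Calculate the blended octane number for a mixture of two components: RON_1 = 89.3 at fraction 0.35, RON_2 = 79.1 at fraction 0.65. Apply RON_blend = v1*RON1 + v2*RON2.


Linear blending: RON_blend = sum(vi * RONi)
Contribution 1: 0.35 * 89.3 = 31.255
Contribution 2: 0.65 * 79.1 = 51.415
RON_blend = 31.255 + 51.415 = 82.67

82.67


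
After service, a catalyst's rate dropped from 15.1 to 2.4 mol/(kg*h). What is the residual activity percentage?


Activity (%) = (rate_used / rate_fresh) * 100
rate_used = 2.4, rate_fresh = 15.1
= (2.4 / 15.1) * 100
= 0.1589 * 100 = 15.89

15.89 %


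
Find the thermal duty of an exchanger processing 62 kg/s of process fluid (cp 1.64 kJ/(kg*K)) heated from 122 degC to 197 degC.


Q = m_dot * cp * delta_T
delta_T = 197 - 122 = 75 K
Q = 62 * 1.64 * 75
= 101.68 * 75
= 7626 kW

7626 kW


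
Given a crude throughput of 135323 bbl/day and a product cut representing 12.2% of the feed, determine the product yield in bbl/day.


Crude throughput = 135323 bbl/day
Fraction yield = 12.2%
yield = throughput * fraction / 100
yield = 135323 * 12.2 / 100 = 16509.406

16509.406 bbl/day


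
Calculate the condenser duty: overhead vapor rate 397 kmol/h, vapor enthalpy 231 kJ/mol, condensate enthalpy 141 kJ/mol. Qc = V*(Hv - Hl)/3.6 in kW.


Qc = 397 * (231 - 141) / 3.6 = 397 * 90 / 3.6 = 9925

9925 kW


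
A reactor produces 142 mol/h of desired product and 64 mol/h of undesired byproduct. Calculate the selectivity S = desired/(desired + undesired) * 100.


Selectivity = desired / (desired + undesired) * 100
Total products = 142 + 64 = 206 mol/h
S = 142 / 206 * 100
= 0.6893 * 100
= 68.93 %

68.93 %


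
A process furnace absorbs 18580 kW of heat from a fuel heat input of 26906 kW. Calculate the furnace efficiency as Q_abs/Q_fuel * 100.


Furnace efficiency = Q_absorbed / Q_fuel * 100
= 18580 / 26906 * 100 = 69.06

69.06 %


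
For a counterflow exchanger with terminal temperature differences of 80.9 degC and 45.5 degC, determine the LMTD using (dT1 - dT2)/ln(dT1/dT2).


LMTD = (dT1 - dT2) / ln(dT1/dT2)
= (80.9 - 45.5) / ln(80.9 / 45.5) = 35.4 / 0.575501 = 61.51

61.51 degC


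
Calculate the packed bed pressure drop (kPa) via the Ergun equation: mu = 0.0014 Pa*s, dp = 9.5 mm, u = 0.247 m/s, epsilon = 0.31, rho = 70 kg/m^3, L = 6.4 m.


dp = 9.5 mm = 0.0095 m
Viscous term = 150*0.0014*0.247*(1-0.31)^2 / (0.0095^2*0.31^3) = 9185.06
Inertial term = 1.75*70*0.247^2*(1-0.31) / (0.0095*0.31^3) = 18220.9
dP/L = 9185.06 + 18220.9 = 27406 Pa/m
dP = 27406 * 6.4 / 1000 = 175.4 kPa

175.4 kPa


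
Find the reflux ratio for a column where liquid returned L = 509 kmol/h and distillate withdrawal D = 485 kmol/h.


Reflux ratio definition: R = L / D (liquid returned / distillate withdrawn)
L = 509 kmol/h, D = 485 kmol/h
R = 509 / 485 = 1.049

1.049


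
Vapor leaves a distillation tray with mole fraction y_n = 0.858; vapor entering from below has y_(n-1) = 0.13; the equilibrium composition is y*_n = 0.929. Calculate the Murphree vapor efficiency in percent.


Murphree vapor efficiency: EMV = (y_n - y_(n-1)) / (y*_n - y_(n-1)) * 100
EMV = (0.858 - 0.13) / (0.929 - 0.13) * 100 = 0.728 / 0.799 * 100 = 91.11

91.11 %


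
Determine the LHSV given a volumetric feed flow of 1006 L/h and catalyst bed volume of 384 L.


LHSV = volumetric feed rate / catalyst volume
= 1006 L/h / 384 L
= 2.620 h^-1

2.620 h^-1


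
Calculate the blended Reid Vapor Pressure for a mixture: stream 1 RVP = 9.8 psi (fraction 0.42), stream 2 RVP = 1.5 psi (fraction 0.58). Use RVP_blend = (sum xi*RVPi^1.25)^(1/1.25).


Chevron index: RVP_blend = (sum xi*RVPi^1.25)^(1/1.25)
RVP^1.25 terms: 0.42 * 9.8^1.25 + 0.58 * 1.5^1.25 = 8.24534
RVP_blend = 8.24534^(1/1.25) = 5.407

5.407 psi


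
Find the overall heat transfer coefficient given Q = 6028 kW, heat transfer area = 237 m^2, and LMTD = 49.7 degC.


From Q = U*A*LMTD, U = Q / (A * LMTD)
U = 6028 / (237 * 49.7) = 6028 / 11778.9 = 0.5118

0.5118 kW/(m^2*K)


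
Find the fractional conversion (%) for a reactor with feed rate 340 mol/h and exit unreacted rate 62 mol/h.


X = (F_in - F_out) / F_in * 100
Moles reacted = 340 - 62 = 278
X = 278 / 340 * 100
= 0.8176 * 100
= 81.76 %

81.76 %


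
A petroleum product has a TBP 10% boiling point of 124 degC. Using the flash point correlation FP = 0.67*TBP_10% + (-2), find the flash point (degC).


FP = 0.67 * 124 + (-2) = 81.08

81.08 degC


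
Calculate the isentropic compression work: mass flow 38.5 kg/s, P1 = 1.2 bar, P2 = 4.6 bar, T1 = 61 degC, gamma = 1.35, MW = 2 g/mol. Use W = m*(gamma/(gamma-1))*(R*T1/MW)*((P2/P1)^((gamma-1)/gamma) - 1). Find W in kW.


Isentropic work: W = m*(gamma/(gamma-1))*(R*T1/MW)*((P2/P1)^((gamma-1)/gamma) - 1)
T1 = 61 + 273.15 = 334.15 K
Pressure ratio = 4.6 / 1.2 = 3.83333
Exponent = (1.35 - 1)/1.35 = 0.259259
(P2/P1)^exp - 1 = 3.83333^0.259259 - 1 = 0.416764
W = 38.5 * 1.35 / 0.35 * 8.314 * 334.15 / 2 * 0.416764 = 85970

85970 kW


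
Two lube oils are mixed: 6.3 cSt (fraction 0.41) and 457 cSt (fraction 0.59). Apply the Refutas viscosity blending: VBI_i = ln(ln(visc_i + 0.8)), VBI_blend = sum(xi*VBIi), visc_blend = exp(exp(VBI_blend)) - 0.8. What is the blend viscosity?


Refutas method: VBN_i = 14.534*ln(ln(visc_i + 0.8)) + 10.975, blended linearly by mass fraction; since VBN is linear in VBI_i = ln(ln(visc_i + 0.8)) and the fractions sum to 1, blend VBI directly: visc = exp(exp(VBI_blend)) - 0.8
VBI_1 = ln(ln(6.3 + 0.8)) = 0.672993
VBI_2 = ln(ln(457 + 0.8)) = 1.81261
VBI_blend = 0.41 * 0.672993 + 0.59 * 1.81261 = 1.34537
visc_blend = exp(exp(1.34537)) - 0.8 = 45.71

45.71 cSt


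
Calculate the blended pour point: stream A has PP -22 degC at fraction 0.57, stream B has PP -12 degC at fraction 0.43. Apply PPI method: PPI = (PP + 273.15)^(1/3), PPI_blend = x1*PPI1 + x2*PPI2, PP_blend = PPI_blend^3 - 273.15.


PPI_1 = (-22 + 273.15)^(1/3) = 6.30925
PPI_2 = (-12 + 273.15)^(1/3) = 6.391901
PPI_blend = 0.57 * 6.30925 + 0.43 * 6.391901 = 6.34479
PP_blend = 6.34479^3 - 273.15 = 255.4182 - 273.15 = -17.73

-17.73 degC


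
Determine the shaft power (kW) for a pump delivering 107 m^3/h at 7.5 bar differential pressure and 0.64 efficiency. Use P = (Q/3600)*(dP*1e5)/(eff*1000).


Q = 107 / 3600 = 0.0297222 m^3/s
P = 0.0297222 * (7.5 * 1e5) / 0.64 / 1000 = 34.83

34.83 kW


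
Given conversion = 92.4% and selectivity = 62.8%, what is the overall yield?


Overall yield = conversion (%) * selectivity (%) / 100
Conversion = 92.4%, Selectivity = 62.8%
Y = 92.4 * 62.8 / 100
= 58.0272 %

58.0272 %


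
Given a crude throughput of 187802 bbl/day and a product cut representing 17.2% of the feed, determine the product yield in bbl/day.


Crude throughput = 187802 bbl/day
Fraction yield = 17.2%
yield = throughput * fraction / 100
yield = 187802 * 17.2 / 100 = 32301.944

32301.944 bbl/day


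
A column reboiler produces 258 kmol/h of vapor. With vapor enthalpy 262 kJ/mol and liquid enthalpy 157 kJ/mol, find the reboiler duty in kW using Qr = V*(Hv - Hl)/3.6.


Qr = 258 * (262 - 157) / 3.6 = 258 * 105 / 3.6 = 7525

7525 kW


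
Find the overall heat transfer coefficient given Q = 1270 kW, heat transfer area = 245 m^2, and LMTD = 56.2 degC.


From Q = U*A*LMTD, U = Q / (A * LMTD)
U = 1270 / (245 * 56.2) = 1270 / 13769 = 0.09224

0.09224 kW/(m^2*K)


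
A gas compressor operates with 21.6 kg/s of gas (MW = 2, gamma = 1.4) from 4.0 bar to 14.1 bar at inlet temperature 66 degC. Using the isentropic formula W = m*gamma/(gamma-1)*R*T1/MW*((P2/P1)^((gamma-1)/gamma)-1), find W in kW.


Isentropic work: W = m*(gamma/(gamma-1))*(R*T1/MW)*((P2/P1)^((gamma-1)/gamma) - 1)
T1 = 66 + 273.15 = 339.15 K
Pressure ratio = 14.1 / 4.0 = 3.525
Exponent = (1.4 - 1)/1.4 = 0.285714
(P2/P1)^exp - 1 = 3.525^0.285714 - 1 = 0.43328
W = 21.6 * 1.4 / 0.4 * 8.314 * 339.15 / 2 * 0.43328 = 46180

46180 kW


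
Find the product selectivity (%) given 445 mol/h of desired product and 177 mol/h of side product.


Selectivity = desired / (desired + undesired) * 100
Total products = 445 + 177 = 622 mol/h
S = 445 / 622 * 100
= 0.7154 * 100
= 71.54 %

71.54 %


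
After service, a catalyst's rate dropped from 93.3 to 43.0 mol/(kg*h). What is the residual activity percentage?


Activity (%) = (rate_used / rate_fresh) * 100
rate_used = 43.0, rate_fresh = 93.3
= (43.0 / 93.3) * 100
= 0.4609 * 100 = 46.09

46.09 %


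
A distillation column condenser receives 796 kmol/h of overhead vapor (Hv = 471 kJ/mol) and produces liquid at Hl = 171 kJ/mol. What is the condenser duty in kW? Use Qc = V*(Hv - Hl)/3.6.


Qc = 796 * (471 - 171) / 3.6 = 796 * 300 / 3.6 = 66330

66330 kW


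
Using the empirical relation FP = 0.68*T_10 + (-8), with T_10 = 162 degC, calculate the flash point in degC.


FP = 0.68 * 162 + (-8) = 102.16

102.16 degC


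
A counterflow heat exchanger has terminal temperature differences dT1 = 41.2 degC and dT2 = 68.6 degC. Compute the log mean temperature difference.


LMTD = (dT1 - dT2) / ln(dT1/dT2)
= (41.2 - 68.6) / ln(41.2 / 68.6) = -27.4 / -0.509854 = 53.74

53.74 degC


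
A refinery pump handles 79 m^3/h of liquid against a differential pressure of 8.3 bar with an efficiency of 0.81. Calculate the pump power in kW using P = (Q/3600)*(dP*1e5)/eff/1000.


Q = 79 / 3600 = 0.0219444 m^3/s
P = 0.0219444 * (8.3 * 1e5) / 0.81 / 1000 = 22.49

22.49 kW


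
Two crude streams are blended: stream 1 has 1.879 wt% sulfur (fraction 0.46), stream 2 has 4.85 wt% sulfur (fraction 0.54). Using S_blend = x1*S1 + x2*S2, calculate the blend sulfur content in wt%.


Linear sulfur blending: S_blend = x1*S1 + x2*S2
Contribution 1: 0.46 * 1.879 = 0.86434 wt%
Contribution 2: 0.54 * 4.85 = 2.619 wt%
S_blend = 0.86434 + 2.619 = 3.48334

3.48334 wt%


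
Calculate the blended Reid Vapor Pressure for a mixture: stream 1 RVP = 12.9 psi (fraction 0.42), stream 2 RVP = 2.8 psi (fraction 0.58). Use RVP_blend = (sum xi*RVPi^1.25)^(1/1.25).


Chevron index: RVP_blend = (sum xi*RVPi^1.25)^(1/1.25)
RVP^1.25 terms: 0.42 * 12.9^1.25 + 0.58 * 2.8^1.25 = 12.3688
RVP_blend = 12.3688^(1/1.25) = 7.479

7.479 psi


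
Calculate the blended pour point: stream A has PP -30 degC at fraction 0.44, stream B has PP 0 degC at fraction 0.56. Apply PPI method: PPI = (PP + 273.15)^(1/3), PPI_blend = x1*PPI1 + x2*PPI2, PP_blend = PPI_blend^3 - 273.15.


PPI_1 = (-30 + 273.15)^(1/3) = 6.241535
PPI_2 = (0 + 273.15)^(1/3) = 6.488342
PPI_blend = 0.44 * 6.241535 + 0.56 * 6.488342 = 6.379747
PP_blend = 6.379747^3 - 273.15 = 259.6632 - 273.15 = -13.49

-13.49 degC


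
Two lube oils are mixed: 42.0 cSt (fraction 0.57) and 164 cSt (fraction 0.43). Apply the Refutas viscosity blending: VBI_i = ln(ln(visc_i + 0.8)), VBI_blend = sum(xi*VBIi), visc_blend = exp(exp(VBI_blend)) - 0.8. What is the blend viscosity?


Refutas method: VBN_i = 14.534*ln(ln(visc_i + 0.8)) + 10.975, blended linearly by mass fraction; since VBN is linear in VBI_i = ln(ln(visc_i + 0.8)) and the fractions sum to 1, blend VBI directly: visc = exp(exp(VBI_blend)) - 0.8
VBI_1 = ln(ln(42.0 + 0.8)) = 1.3235
VBI_2 = ln(ln(164 + 0.8)) = 1.63017
VBI_blend = 0.57 * 1.3235 + 0.43 * 1.63017 = 1.45537
visc_blend = exp(exp(1.45537)) - 0.8 = 71.88

71.88 cSt


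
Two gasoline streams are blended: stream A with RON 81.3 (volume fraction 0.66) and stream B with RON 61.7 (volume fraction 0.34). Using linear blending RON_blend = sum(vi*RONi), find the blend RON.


Linear blending: RON_blend = sum(vi * RONi)
Contribution 1: 0.66 * 81.3 = 53.658
Contribution 2: 0.34 * 61.7 = 20.978
RON_blend = 53.658 + 20.978 = 74.636

74.636


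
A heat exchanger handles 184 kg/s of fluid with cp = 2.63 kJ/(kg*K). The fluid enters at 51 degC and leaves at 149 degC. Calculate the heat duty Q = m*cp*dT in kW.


Q = m_dot * cp * delta_T
delta_T = 149 - 51 = 98 K
Q = 184 * 2.63 * 98
= 483.92 * 98
= 47424.16 kW

47424.16 kW


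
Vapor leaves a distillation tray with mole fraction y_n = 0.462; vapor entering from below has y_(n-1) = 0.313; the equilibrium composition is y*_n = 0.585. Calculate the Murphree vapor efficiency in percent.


Murphree vapor efficiency: EMV = (y_n - y_(n-1)) / (y*_n - y_(n-1)) * 100
EMV = (0.462 - 0.313) / (0.585 - 0.313) * 100 = 0.149 / 0.272 * 100 = 54.78

54.78 %


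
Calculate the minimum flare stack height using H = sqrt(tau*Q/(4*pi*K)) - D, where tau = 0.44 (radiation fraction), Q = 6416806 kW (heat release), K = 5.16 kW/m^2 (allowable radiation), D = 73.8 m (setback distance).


tau*Q/(4*pi*K) = 0.44 * 6416806 / (4 * pi * 5.16) = 43542.4
sqrt(43542.4) = 208.668
H = 208.668 - 73.8 = 134.9

134.9 m


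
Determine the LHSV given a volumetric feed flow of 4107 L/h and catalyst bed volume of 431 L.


LHSV = volumetric feed rate / catalyst volume
= 4107 L/h / 431 L
= 9.529 h^-1

9.529 h^-1


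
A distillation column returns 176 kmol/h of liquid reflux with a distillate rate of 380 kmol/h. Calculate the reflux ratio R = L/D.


Reflux ratio definition: R = L / D (liquid returned / distillate withdrawn)
L = 176 kmol/h, D = 380 kmol/h
R = 176 / 380 = 0.4632

0.4632


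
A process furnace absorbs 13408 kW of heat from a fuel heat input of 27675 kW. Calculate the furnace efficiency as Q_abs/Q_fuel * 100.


Furnace efficiency = Q_absorbed / Q_fuel * 100
= 13408 / 27675 * 100 = 48.45

48.45 %


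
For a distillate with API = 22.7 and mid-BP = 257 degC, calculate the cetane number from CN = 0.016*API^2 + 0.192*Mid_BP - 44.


CN = 0.016 * 22.7^2 + 0.192 * 257 - 44
CN = 8.24464 + 49.344 - 44 = 13.58864

13.58864


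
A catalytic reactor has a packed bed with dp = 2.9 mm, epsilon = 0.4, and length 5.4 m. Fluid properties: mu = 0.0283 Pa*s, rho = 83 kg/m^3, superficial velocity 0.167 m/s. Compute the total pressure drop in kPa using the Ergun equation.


dp = 2.9 mm = 0.0029 m
Viscous term = 150*0.0283*0.167*(1-0.4)^2 / (0.0029^2*0.4^3) = 474155
Inertial term = 1.75*83*0.167^2*(1-0.4) / (0.0029*0.4^3) = 13095.5
dP/L = 474155 + 13095.5 = 487250 Pa/m
dP = 487250 * 5.4 / 1000 = 2631 kPa

2631 kPa


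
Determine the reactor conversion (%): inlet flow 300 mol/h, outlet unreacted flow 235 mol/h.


X = (F_in - F_out) / F_in * 100
Moles reacted = 300 - 235 = 65
X = 65 / 300 * 100
= 0.2167 * 100
= 21.67 %

21.67 %


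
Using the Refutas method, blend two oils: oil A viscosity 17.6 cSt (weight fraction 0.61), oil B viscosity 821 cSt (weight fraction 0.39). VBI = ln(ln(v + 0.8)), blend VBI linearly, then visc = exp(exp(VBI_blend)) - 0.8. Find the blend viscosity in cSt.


Refutas method: VBN_i = 14.534*ln(ln(visc_i + 0.8)) + 10.975, blended linearly by mass fraction; since VBN is linear in VBI_i = ln(ln(visc_i + 0.8)) and the fractions sum to 1, blend VBI directly: visc = exp(exp(VBI_blend)) - 0.8
VBI_1 = ln(ln(17.6 + 0.8)) = 1.06896
VBI_2 = ln(ln(821 + 0.8)) = 1.90382
VBI_blend = 0.61 * 1.06896 + 0.39 * 1.90382 = 1.39456
visc_blend = exp(exp(1.39456)) - 0.8 = 55.64

55.64 cSt
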